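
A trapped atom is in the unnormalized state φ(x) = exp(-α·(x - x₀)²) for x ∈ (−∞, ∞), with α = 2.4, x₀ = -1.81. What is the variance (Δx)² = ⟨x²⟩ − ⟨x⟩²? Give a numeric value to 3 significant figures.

0.104

Compute ⟨x⟩ and ⟨x²⟩ separately, then (Δx)² = ⟨x²⟩ − ⟨x⟩².
Gaussian moments (u = x − x₀): ∫u^(2j)·e^(−2αu²) du = (2j−1)!!/(4α)^j · √(π/(2α)), odd powers integrate to 0; here √(π/(2α)) = 0.80901.
Normalization: ∫|φ|² dx = 0.80901.
⟨x⟩ = -1.8100 and ⟨x²⟩ = 3.3803.
(Δx)² = 3.3803 − (-1.8100)² = 0.10417.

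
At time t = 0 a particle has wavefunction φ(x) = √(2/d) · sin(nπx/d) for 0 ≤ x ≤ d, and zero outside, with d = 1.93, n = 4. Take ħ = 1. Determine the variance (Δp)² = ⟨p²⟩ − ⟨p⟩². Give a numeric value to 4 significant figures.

Compute ⟨p⟩ and ⟨p²⟩ separately; (Δp)² = ⟨p²⟩ − ⟨p⟩².
d/dx sin(nπx/d) = (nπ/d)·cos(nπx/d) and d²/dx² sin(nπx/d) = −(nπ/d)²·sin(nπx/d); on 0 ≤ x ≤ d, ∫sin²(nπx/d) dx = d/2 and ∫sin(nπx/d)·cos(nπx/d) dx = 0.
⟨p⟩ = 0.0000 and ⟨p²⟩ = 42.394.
(Δp)² = 42.394 − (0.0000)² = 42.394.

42.39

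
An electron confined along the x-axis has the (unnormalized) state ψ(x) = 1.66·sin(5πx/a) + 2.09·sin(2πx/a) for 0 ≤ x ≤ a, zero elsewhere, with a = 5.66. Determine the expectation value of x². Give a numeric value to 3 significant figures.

⟨x²⟩ = ∫ x²·|ψ|² dx / ∫|ψ|² dx (integrals over the domain).
On 0 ≤ x ≤ a (j ≠ l): ∫sin²(jπx/a) dx = a/2, ∫sin(jπx/a)·sin(lπx/a) dx = 0; diagonal moments ∫x·sin²(jπx/a) dx = a²/4, ∫x²·sin²(jπx/a) dx = a³·(1/6 − 1/(4j²π²)); cross terms ∫x·sin(jπx/a)·sin(lπx/a) dx = 0 for j + l even and −4jla²/(π²(j² − l²)²) for j + l odd, ∫x²·sin(jπx/a)·sin(lπx/a) dx = (−1)^(j+l)·4jla³/(π²(j² − l²)²); higher powers the same way via product-to-sum and parts.
State is unnormalized: ∫|ψ|² dx = 20.160, and ∫ψ*·x²·ψ dx = 198.20, so ⟨x²⟩ = 198.20 / 20.160.
⟨x²⟩ = 9.8311.

9.83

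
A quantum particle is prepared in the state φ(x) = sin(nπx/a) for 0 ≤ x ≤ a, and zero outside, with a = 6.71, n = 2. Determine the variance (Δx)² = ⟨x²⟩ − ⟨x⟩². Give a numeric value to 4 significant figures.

3.182

Compute ⟨x⟩ and ⟨x²⟩ separately, then (Δx)² = ⟨x²⟩ − ⟨x⟩².
With sin²θ = (1 − cos2θ)/2 on 0 ≤ x ≤ a: ∫sin²(nπx/a) dx = a/2, ∫x·sin²(nπx/a) dx = a²/4, ∫x²·sin²(nπx/a) dx = a³·(1/6 − 1/(4n²π²)); higher powers xᵏ the same way, integrating xᵏ·cos(2nπx/a) by parts.
Normalization: ∫|φ|² dx = 3.3550.
⟨x⟩ = 3.3550 and ⟨x²⟩ = 14.438.
(Δx)² = 14.438 − (3.3550)² = 3.1818.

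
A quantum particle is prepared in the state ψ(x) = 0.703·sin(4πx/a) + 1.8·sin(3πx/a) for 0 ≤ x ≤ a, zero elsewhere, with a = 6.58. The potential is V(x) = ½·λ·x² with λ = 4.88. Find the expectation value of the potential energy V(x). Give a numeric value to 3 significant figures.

20.4

⟨V⟩ = ∫ V(x)·|ψ|² dx / ∫|ψ|² dx.
On 0 ≤ x ≤ a (j ≠ l): ∫sin²(jπx/a) dx = a/2, ∫sin(jπx/a)·sin(lπx/a) dx = 0; diagonal moments ∫x·sin²(jπx/a) dx = a²/4, ∫x²·sin²(jπx/a) dx = a³·(1/6 − 1/(4j²π²)); cross terms ∫x·sin(jπx/a)·sin(lπx/a) dx = 0 for j + l even and −4jla²/(π²(j² − l²)²) for j + l odd, ∫x²·sin(jπx/a)·sin(lπx/a) dx = (−1)^(j+l)·4jla³/(π²(j² − l²)²); higher powers the same way via product-to-sum and parts.
State is unnormalized: ∫|ψ|² dx = 12.286, and ∫ψ*·V(x)·ψ dx = 251.13, so ⟨V⟩ = 251.13 / 12.286.
⟨V⟩ = 20.441.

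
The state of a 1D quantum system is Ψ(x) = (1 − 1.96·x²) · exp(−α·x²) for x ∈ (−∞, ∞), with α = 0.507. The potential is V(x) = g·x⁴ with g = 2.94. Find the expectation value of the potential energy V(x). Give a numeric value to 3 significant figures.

⟨V⟩ = ∫ V(x)·|Ψ|² dx / ∫|Ψ|² dx.
Expand each integrand as polynomial × e^(−2αx²) and use ∫x^(2j)·e^(−2αx²) dx = (2j−1)!!/(4α)^j · √(π/(2α)), odd powers → 0; here √(π/(2α)) = 1.7602.
State is unnormalized: ∫|Ψ|² dx = 3.2902, and ∫Ψ*·V(x)·Ψ dx = 90.698, so ⟨V⟩ = 90.698 / 3.2902.
⟨V⟩ = 27.566.

27.6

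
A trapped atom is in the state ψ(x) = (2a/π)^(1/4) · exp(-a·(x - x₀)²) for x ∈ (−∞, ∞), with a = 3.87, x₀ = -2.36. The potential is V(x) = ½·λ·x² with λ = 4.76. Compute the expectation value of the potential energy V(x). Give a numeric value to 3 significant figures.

13.4

⟨V⟩ = ∫ V(x)·|ψ|² dx.
Gaussian moments (u = x − x₀): ∫u^(2j)·e^(−2au²) du = (2j−1)!!/(4a)^j · √(π/(2a)), odd powers integrate to 0; here √(π/(2a)) = 0.63710.
⟨V⟩ = 13.409.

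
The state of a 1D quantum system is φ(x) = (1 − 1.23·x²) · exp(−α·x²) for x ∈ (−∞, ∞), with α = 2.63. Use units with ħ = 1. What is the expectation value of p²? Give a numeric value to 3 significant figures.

p² φ = −ħ² d²φ/dx²; ⟨p²⟩ = −ħ² ∫ φ*·φ'' dx / ∫|φ|² dx.
Expand each integrand as polynomial × e^(−2αx²) and use ∫x^(2j)·e^(−2αx²) dx = (2j−1)!!/(4α)^j · √(π/(2α)), odd powers → 0; here √(π/(2α)) = 0.77283. Differentiate with the product rule, d/dx e^(−αx²) = −2αx·e^(−αx²).
State is unnormalized: ∫|φ|² dx = 0.62380, and ∫φ*·(−ħ² φ'') dx = 2.7023, so ⟨p²⟩ = 2.7023 / 0.62380.
⟨p²⟩ = 4.3320.

4.33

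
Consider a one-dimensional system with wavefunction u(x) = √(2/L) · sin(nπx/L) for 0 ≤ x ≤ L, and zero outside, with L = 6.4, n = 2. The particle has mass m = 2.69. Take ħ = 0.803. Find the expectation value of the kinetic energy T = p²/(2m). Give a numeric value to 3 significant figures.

T = −(ħ²/2m) d²/dx², so ⟨T⟩ = −(ħ²/2m) ∫ u*·u'' dx; with m = 2.69.
d/dx sin(nπx/L) = (nπ/L)·cos(nπx/L) and d²/dx² sin(nπx/L) = −(nπ/L)²·sin(nπx/L); on 0 ≤ x ≤ L, ∫sin²(nπx/L) dx = L/2 and ∫sin(nπx/L)·cos(nπx/L) dx = 0.
⟨T⟩ = 0.11552.

0.116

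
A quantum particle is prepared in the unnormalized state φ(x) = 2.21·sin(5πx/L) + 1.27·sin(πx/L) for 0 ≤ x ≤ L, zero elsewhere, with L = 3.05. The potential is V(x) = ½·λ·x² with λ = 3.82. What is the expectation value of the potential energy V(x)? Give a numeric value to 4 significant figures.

5.780

⟨V⟩ = ∫ V(x)·|φ|² dx / ∫|φ|² dx.
On 0 ≤ x ≤ L (j ≠ l): ∫sin²(jπx/L) dx = L/2, ∫sin(jπx/L)·sin(lπx/L) dx = 0; diagonal moments ∫x·sin²(jπx/L) dx = L²/4, ∫x²·sin²(jπx/L) dx = L³·(1/6 − 1/(4j²π²)); cross terms ∫x·sin(jπx/L)·sin(lπx/L) dx = 0 for j + l even and −4jlL²/(π²(j² − l²)²) for j + l odd, ∫x²·sin(jπx/L)·sin(lπx/L) dx = (−1)^(j+l)·4jlL³/(π²(j² − l²)²); higher powers the same way via product-to-sum and parts.
State is unnormalized: ∫|φ|² dx = 9.9079, and ∫φ*·V(x)·φ dx = 57.269, so ⟨V⟩ = 57.269 / 9.9079.
⟨V⟩ = 5.7801.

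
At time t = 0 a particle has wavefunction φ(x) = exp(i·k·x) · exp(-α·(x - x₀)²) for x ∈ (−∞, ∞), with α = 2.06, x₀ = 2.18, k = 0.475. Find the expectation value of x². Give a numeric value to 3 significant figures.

⟨x²⟩ = ∫ x²·|φ|² dx / ∫|φ|² dx (integrals over the domain).
Gaussian moments (u = x − x₀): ∫u^(2j)·e^(−2αu²) du = (2j−1)!!/(4α)^j · √(π/(2α)), odd powers integrate to 0; here √(π/(2α)) = 0.87323.
State is unnormalized: ∫|φ|² dx = 0.87323, and ∫φ*·x²·φ dx = 4.2559, so ⟨x²⟩ = 4.2559 / 0.87323.
⟨x²⟩ = 4.8738.

4.87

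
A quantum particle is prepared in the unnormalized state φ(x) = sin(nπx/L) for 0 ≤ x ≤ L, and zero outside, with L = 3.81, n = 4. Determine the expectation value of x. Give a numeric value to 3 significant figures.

⟨x⟩ = ∫ x·|φ|² dx / ∫|φ|² dx (integrals over the domain).
With sin²θ = (1 − cos2θ)/2 on 0 ≤ x ≤ L: ∫sin²(nπx/L) dx = L/2, ∫x·sin²(nπx/L) dx = L²/4, ∫x²·sin²(nπx/L) dx = L³·(1/6 − 1/(4n²π²)); higher powers xᵏ the same way, integrating xᵏ·cos(2nπx/L) by parts.
State is unnormalized: ∫|φ|² dx = 1.9050, and ∫φ*·x·φ dx = 3.6290, so ⟨x⟩ = 3.6290 / 1.9050.
⟨x⟩ = 1.9050.

1.91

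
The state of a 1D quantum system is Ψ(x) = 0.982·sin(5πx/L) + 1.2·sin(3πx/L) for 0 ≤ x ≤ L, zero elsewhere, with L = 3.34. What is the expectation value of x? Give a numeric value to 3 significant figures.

⟨x⟩ = ∫ x·|Ψ|² dx / ∫|Ψ|² dx (integrals over the domain).
On 0 ≤ x ≤ L (j ≠ l): ∫sin²(jπx/L) dx = L/2, ∫sin(jπx/L)·sin(lπx/L) dx = 0; diagonal moments ∫x·sin²(jπx/L) dx = L²/4, ∫x²·sin²(jπx/L) dx = L³·(1/6 − 1/(4j²π²)); cross terms ∫x·sin(jπx/L)·sin(lπx/L) dx = 0 for j + l even and −4jlL²/(π²(j² − l²)²) for j + l odd, ∫x²·sin(jπx/L)·sin(lπx/L) dx = (−1)^(j+l)·4jlL³/(π²(j² − l²)²); higher powers the same way via product-to-sum and parts.
State is unnormalized: ∫|Ψ|² dx = 4.0152, and ∫Ψ*·x·Ψ dx = 6.7054, so ⟨x⟩ = 6.7054 / 4.0152.
⟨x⟩ = 1.6700.

1.67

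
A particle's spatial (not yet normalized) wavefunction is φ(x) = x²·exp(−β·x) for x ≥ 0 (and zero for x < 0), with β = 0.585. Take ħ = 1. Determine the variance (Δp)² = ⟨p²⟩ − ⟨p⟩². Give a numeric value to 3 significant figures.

Compute ⟨p⟩ and ⟨p²⟩ separately; (Δp)² = ⟨p²⟩ − ⟨p⟩².
Differentiate x²·exp(−β·x) with the product rule; every integrand then reduces to terms xʲ·e^(−2βx) on [0, ∞), with ∫₀^∞ xʲ·e^(−2βx) dx = j!/(2β)^(j+1).
Normalization: ∫|φ|² dx = 10.947.
⟨p⟩ = 0.0000 and ⟨p²⟩ = 0.11408.
(Δp)² = 0.11408 − (0.0000)² = 0.11408.

0.114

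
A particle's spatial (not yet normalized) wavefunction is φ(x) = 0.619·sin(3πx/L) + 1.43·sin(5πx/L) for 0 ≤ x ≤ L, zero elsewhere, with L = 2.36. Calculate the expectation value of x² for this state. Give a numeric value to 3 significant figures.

⟨x²⟩ = ∫ x²·|φ|² dx / ∫|φ|² dx (integrals over the domain).
On 0 ≤ x ≤ L (j ≠ l): ∫sin²(jπx/L) dx = L/2, ∫sin(jπx/L)·sin(lπx/L) dx = 0; diagonal moments ∫x·sin²(jπx/L) dx = L²/4, ∫x²·sin²(jπx/L) dx = L³·(1/6 − 1/(4j²π²)); cross terms ∫x·sin(jπx/L)·sin(lπx/L) dx = 0 for j + l even and −4jlL²/(π²(j² − l²)²) for j + l odd, ∫x²·sin(jπx/L)·sin(lπx/L) dx = (−1)^(j+l)·4jlL³/(π²(j² − l²)²); higher powers the same way via product-to-sum and parts.
State is unnormalized: ∫|φ|² dx = 2.8651, and ∫φ*·x²·φ dx = 5.8304, so ⟨x²⟩ = 5.8304 / 2.8651.
⟨x²⟩ = 2.0349.

2.03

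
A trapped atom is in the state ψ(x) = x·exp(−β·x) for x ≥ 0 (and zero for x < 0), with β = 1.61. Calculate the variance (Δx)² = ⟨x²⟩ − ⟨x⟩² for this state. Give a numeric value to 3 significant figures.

Compute ⟨x⟩ and ⟨x²⟩ separately, then (Δx)² = ⟨x²⟩ − ⟨x⟩².
Every integrand reduces to terms xʲ·e^(−2βx) on [0, ∞); use ∫₀^∞ xʲ·e^(−2βx) dx = j!/(2β)^(j+1).
Normalization: ∫|ψ|² dx = 0.059905.
⟨x⟩ = 0.93168 and ⟨x²⟩ = 1.1574.
(Δx)² = 1.1574 − (0.93168)² = 0.28934.

0.289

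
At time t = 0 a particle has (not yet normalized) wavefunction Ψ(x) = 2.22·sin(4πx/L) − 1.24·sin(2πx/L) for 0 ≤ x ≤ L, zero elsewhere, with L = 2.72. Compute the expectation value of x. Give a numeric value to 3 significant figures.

1.36

⟨x⟩ = ∫ x·|Ψ|² dx / ∫|Ψ|² dx (integrals over the domain).
On 0 ≤ x ≤ L (j ≠ l): ∫sin²(jπx/L) dx = L/2, ∫sin(jπx/L)·sin(lπx/L) dx = 0; diagonal moments ∫x·sin²(jπx/L) dx = L²/4, ∫x²·sin²(jπx/L) dx = L³·(1/6 − 1/(4j²π²)); cross terms ∫x·sin(jπx/L)·sin(lπx/L) dx = 0 for j + l even and −4jlL²/(π²(j² − l²)²) for j + l odd, ∫x²·sin(jπx/L)·sin(lπx/L) dx = (−1)^(j+l)·4jlL³/(π²(j² − l²)²); higher powers the same way via product-to-sum and parts.
State is unnormalized: ∫|Ψ|² dx = 8.7938, and ∫Ψ*·x·Ψ dx = 11.960, so ⟨x⟩ = 11.960 / 8.7938.
⟨x⟩ = 1.3600.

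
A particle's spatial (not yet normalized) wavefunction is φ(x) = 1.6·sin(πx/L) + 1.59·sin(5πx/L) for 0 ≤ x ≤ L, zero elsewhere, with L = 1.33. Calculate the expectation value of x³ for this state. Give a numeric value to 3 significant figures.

⟨x³⟩ = ∫ x³·|φ|² dx / ∫|φ|² dx (integrals over the domain).
On 0 ≤ x ≤ L (j ≠ l): ∫sin²(jπx/L) dx = L/2, ∫sin(jπx/L)·sin(lπx/L) dx = 0; diagonal moments ∫x·sin²(jπx/L) dx = L²/4, ∫x²·sin²(jπx/L) dx = L³·(1/6 − 1/(4j²π²)); cross terms ∫x·sin(jπx/L)·sin(lπx/L) dx = 0 for j + l even and −4jlL²/(π²(j² − l²)²) for j + l odd, ∫x²·sin(jπx/L)·sin(lπx/L) dx = (−1)^(j+l)·4jlL³/(π²(j² − l²)²); higher powers the same way via product-to-sum and parts.
State is unnormalized: ∫|φ|² dx = 3.3836, and ∫φ*·x³·φ dx = 1.7577, so ⟨x³⟩ = 1.7577 / 3.3836.
⟨x³⟩ = 0.51949.

0.519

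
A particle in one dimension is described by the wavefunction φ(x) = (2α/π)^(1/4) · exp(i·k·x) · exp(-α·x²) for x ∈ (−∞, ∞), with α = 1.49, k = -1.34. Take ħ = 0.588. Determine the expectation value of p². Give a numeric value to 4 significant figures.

1.136

p² φ = −ħ² d²φ/dx²; ⟨p²⟩ = −ħ² ∫ φ*·φ'' dx.
Gaussian moments: ∫x^(2j)·e^(−2αx²) dx = (2j−1)!!/(4α)^j · √(π/(2α)), odd powers integrate to 0; here √(π/(2α)) = 1.0268. Derivatives: φ′ = (ik − 2αx)·φ, φ″ = ((ik − 2αx)² − 2α)·φ; the odd-in-x pieces drop out.
⟨p²⟩ = 1.1360.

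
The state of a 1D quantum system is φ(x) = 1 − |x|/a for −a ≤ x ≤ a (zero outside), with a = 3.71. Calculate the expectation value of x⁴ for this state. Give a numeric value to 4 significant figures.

⟨x⁴⟩ = ∫ x⁴·|φ|² dx / ∫|φ|² dx (integrals over the domain).
φ is even, so ∫ over [−a, a] = 2∫₀ᵃ with φ = 1 − x/a there: ∫₀ᵃ (1 − x/a)² dx = a/3, ∫₀ᵃ x²(1 − x/a)² dx = a³/30, ∫₀ᵃ x⁴(1 − x/a)² dx = a⁵/105.
State is unnormalized: ∫|φ|² dx = 2.4733, and ∫φ*·x⁴·φ dx = 13.388, so ⟨x⁴⟩ = 13.388 / 2.4733.
⟨x⁴⟩ = 5.4129.

5.413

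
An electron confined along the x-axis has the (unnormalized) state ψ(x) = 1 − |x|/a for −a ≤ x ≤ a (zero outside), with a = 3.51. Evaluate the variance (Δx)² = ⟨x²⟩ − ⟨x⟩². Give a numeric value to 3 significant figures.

1.23

Compute ⟨x⟩ and ⟨x²⟩ separately, then (Δx)² = ⟨x²⟩ − ⟨x⟩².
ψ is even, so ∫ over [−a, a] = 2∫₀ᵃ with ψ = 1 − x/a there: ∫₀ᵃ (1 − x/a)² dx = a/3, ∫₀ᵃ x²(1 − x/a)² dx = a³/30, ∫₀ᵃ x⁴(1 − x/a)² dx = a⁵/105.
Normalization: ∫|ψ|² dx = 2.3400.
⟨x⟩ = 0.0000 and ⟨x²⟩ = 1.2320.
(Δx)² = 1.2320 − (0.0000)² = 1.2320.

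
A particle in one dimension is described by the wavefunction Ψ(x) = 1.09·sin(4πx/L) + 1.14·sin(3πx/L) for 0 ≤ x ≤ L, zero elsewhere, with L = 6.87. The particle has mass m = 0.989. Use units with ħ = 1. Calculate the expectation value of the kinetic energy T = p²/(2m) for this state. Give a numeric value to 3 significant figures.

T = −(ħ²/2m) d²/dx², so ⟨T⟩ = −(ħ²/2m) ∫ Ψ*·Ψ'' dx / ∫|Ψ|² dx; with m = 0.989.
d²/dx² sin(jπx/L) = −(jπ/L)²·sin(jπx/L); on 0 ≤ x ≤ L, ∫sin²(jπx/L) dx = L/2 and ∫sin(jπx/L)·sin(lπx/L) dx = 0 for j ≠ l, so only diagonal terms survive in ∫|Ψ|² and ∫Ψ·Ψ″; ∫Ψ·Ψ′ dx = [Ψ²/2] between the walls = 0.
State is unnormalized: ∫|Ψ|² dx = 8.5452, and ∫Ψ*·(−ħ²/2m · Ψ'') dx = 11.151, so ⟨T⟩ = 11.151 / 8.5452.
⟨T⟩ = 1.3049.

1.30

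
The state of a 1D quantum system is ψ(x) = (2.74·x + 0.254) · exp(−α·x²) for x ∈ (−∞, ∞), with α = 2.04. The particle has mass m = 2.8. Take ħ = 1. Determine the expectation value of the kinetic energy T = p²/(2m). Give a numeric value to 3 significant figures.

T = −(ħ²/2m) d²/dx², so ⟨T⟩ = −(ħ²/2m) ∫ ψ*·ψ'' dx / ∫|ψ|² dx; with m = 2.8.
Expand each integrand as polynomial × e^(−2αx²) and use ∫x^(2j)·e^(−2αx²) dx = (2j−1)!!/(4α)^j · √(π/(2α)), odd powers → 0; here √(π/(2α)) = 0.87750. Differentiate with the product rule, d/dx e^(−αx²) = −2αx·e^(−αx²).
State is unnormalized: ∫|ψ|² dx = 0.86395, and ∫ψ*·(−ħ²/2m · ψ'') dx = 0.90293, so ⟨T⟩ = 0.90293 / 0.86395.
⟨T⟩ = 1.0451.

1.05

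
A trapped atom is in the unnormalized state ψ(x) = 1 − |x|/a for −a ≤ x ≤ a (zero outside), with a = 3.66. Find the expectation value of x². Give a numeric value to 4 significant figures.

⟨x²⟩ = ∫ x²·|ψ|² dx / ∫|ψ|² dx (integrals over the domain).
ψ is even, so ∫ over [−a, a] = 2∫₀ᵃ with ψ = 1 − x/a there: ∫₀ᵃ (1 − x/a)² dx = a/3, ∫₀ᵃ x²(1 − x/a)² dx = a³/30, ∫₀ᵃ x⁴(1 − x/a)² dx = a⁵/105.
State is unnormalized: ∫|ψ|² dx = 2.4400, and ∫ψ*·x²·ψ dx = 3.2685, so ⟨x²⟩ = 3.2685 / 2.4400.
⟨x²⟩ = 1.3396.

1.340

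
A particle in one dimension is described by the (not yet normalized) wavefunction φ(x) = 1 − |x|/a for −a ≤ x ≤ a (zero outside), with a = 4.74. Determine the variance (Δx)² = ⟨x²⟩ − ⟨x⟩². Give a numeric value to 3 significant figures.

2.25

Compute ⟨x⟩ and ⟨x²⟩ separately, then (Δx)² = ⟨x²⟩ − ⟨x⟩².
φ is even, so ∫ over [−a, a] = 2∫₀ᵃ with φ = 1 − x/a there: ∫₀ᵃ (1 − x/a)² dx = a/3, ∫₀ᵃ x²(1 − x/a)² dx = a³/30, ∫₀ᵃ x⁴(1 − x/a)² dx = a⁵/105.
Normalization: ∫|φ|² dx = 3.1600.
⟨x⟩ = 0.0000 and ⟨x²⟩ = 2.2468.
(Δx)² = 2.2468 − (0.0000)² = 2.2468.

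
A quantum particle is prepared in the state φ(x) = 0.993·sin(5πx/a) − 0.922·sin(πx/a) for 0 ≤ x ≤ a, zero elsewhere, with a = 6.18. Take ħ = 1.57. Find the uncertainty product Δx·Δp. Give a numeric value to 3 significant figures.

4.18

Δx = √(⟨x²⟩−⟨x⟩²), Δp = √(⟨p²⟩−⟨p⟩²).
On 0 ≤ x ≤ a (j ≠ l): ∫sin²(jπx/a) dx = a/2, ∫sin(jπx/a)·sin(lπx/a) dx = 0; diagonal moments ∫x·sin²(jπx/a) dx = a²/4, ∫x²·sin²(jπx/a) dx = a³·(1/6 − 1/(4j²π²)); cross terms ∫x·sin(jπx/a)·sin(lπx/a) dx = 0 for j + l even and −4jla²/(π²(j² − l²)²) for j + l odd, ∫x²·sin(jπx/a)·sin(lπx/a) dx = (−1)^(j+l)·4jla³/(π²(j² − l²)²); higher powers the same way via product-to-sum and parts. d²/dx² sin(jπx/a) = −(jπ/a)²·sin(jπx/a); on 0 ≤ x ≤ a, ∫sin²(jπx/a) dx = a/2 and ∫sin(jπx/a)·sin(lπx/a) dx = 0 for j ≠ l, so only diagonal terms survive in ∫|φ|² and ∫φ·φ″; ∫φ·φ′ dx = [φ²/2] between the walls = 0.
Normalization: ∫|φ|² dx = 5.6737.
⟨x⟩ = 3.0900, ⟨x²⟩ = 11.525 ⇒ Δx = 1.4062.
⟨p⟩ = 0.0000, ⟨p²⟩ = 8.8467 ⇒ Δp = 2.9743.
Δx·Δp = 4.1825.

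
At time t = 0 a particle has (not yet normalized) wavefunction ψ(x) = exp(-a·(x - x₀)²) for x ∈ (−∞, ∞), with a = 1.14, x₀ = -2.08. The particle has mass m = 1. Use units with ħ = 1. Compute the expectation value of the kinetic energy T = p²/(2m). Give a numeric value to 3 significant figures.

T = −(ħ²/2m) d²/dx², so ⟨T⟩ = −(ħ²/2m) ∫ ψ*·ψ'' dx / ∫|ψ|² dx; with m = 1.
Gaussian moments (u = x − x₀): ∫u^(2j)·e^(−2au²) du = (2j−1)!!/(4a)^j · √(π/(2a)), odd powers integrate to 0; here √(π/(2a)) = 1.1738. Derivatives: d/dx e^(−au²) = −2au·e^(−au²), d²/dx² e^(−au²) = (4a²u² − 2a)·e^(−au²).
State is unnormalized: ∫|ψ|² dx = 1.1738, and ∫ψ*·(−ħ²/2m · ψ'') dx = 0.66909, so ⟨T⟩ = 0.66909 / 1.1738.
⟨T⟩ = 0.57000.

0.570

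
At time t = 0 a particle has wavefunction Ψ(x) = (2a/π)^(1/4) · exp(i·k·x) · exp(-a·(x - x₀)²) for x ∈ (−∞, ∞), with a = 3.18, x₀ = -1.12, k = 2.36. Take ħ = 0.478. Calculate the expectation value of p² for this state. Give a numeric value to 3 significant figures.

2.00

p² Ψ = −ħ² d²Ψ/dx²; ⟨p²⟩ = −ħ² ∫ Ψ*·Ψ'' dx.
Gaussian moments (u = x − x₀): ∫u^(2j)·e^(−2au²) du = (2j−1)!!/(4a)^j · √(π/(2a)), odd powers integrate to 0; here √(π/(2a)) = 0.70282. Derivatives: Ψ′ = (ik − 2au)·Ψ, Ψ″ = ((ik − 2au)² − 2a)·Ψ; the odd-in-u pieces drop out.
⟨p²⟩ = 1.9991.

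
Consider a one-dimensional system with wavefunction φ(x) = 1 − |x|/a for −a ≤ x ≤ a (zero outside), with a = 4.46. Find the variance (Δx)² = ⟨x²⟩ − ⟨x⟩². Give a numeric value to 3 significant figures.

Compute ⟨x⟩ and ⟨x²⟩ separately, then (Δx)² = ⟨x²⟩ − ⟨x⟩².
φ is even, so ∫ over [−a, a] = 2∫₀ᵃ with φ = 1 − x/a there: ∫₀ᵃ (1 − x/a)² dx = a/3, ∫₀ᵃ x²(1 − x/a)² dx = a³/30, ∫₀ᵃ x⁴(1 − x/a)² dx = a⁵/105.
Normalization: ∫|φ|² dx = 2.9733.
⟨x⟩ = 0.0000 and ⟨x²⟩ = 1.9892.
(Δx)² = 1.9892 − (0.0000)² = 1.9892.

1.99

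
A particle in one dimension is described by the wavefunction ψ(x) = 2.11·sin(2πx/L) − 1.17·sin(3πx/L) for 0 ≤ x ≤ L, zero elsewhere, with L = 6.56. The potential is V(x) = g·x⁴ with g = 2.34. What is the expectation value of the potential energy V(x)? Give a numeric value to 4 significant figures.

1301.

⟨V⟩ = ∫ V(x)·|ψ|² dx / ∫|ψ|² dx.
On 0 ≤ x ≤ L (j ≠ l): ∫sin²(jπx/L) dx = L/2, ∫sin(jπx/L)·sin(lπx/L) dx = 0; diagonal moments ∫x·sin²(jπx/L) dx = L²/4, ∫x²·sin²(jπx/L) dx = L³·(1/6 − 1/(4j²π²)); cross terms ∫x·sin(jπx/L)·sin(lπx/L) dx = 0 for j + l even and −4jlL²/(π²(j² − l²)²) for j + l odd, ∫x²·sin(jπx/L)·sin(lπx/L) dx = (−1)^(j+l)·4jlL³/(π²(j² − l²)²); higher powers the same way via product-to-sum and parts.
State is unnormalized: ∫|ψ|² dx = 19.093, and ∫ψ*·V(x)·ψ dx = 24832., so ⟨V⟩ = 24832. / 19.093.
⟨V⟩ = 1300.6.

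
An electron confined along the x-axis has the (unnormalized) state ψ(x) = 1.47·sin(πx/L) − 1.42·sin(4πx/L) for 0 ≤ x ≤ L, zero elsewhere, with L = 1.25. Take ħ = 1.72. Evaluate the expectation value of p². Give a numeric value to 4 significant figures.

p² ψ = −ħ² d²ψ/dx²; ⟨p²⟩ = −ħ² ∫ ψ*·ψ'' dx / ∫|ψ|² dx.
d²/dx² sin(jπx/L) = −(jπ/L)²·sin(jπx/L); on 0 ≤ x ≤ L, ∫sin²(jπx/L) dx = L/2 and ∫sin(jπx/L)·sin(lπx/L) dx = 0 for j ≠ l, so only diagonal terms survive in ∫|ψ|² and ∫ψ·ψ″; ∫ψ·ψ′ dx = [ψ²/2] between the walls = 0.
State is unnormalized: ∫|ψ|² dx = 2.6108, and ∫ψ*·(−ħ² ψ'') dx = 402.04, so ⟨p²⟩ = 402.04 / 2.6108.
⟨p²⟩ = 153.99.

154.0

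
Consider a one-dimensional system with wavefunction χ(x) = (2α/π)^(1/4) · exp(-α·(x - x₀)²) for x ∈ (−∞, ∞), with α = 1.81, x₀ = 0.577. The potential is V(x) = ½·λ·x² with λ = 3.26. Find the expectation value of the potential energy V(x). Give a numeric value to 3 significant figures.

⟨V⟩ = ∫ V(x)·|χ|² dx.
Gaussian moments (u = x − x₀): ∫u^(2j)·e^(−2αu²) du = (2j−1)!!/(4α)^j · √(π/(2α)), odd powers integrate to 0; here √(π/(2α)) = 0.93158.
⟨V⟩ = 0.76781.

0.768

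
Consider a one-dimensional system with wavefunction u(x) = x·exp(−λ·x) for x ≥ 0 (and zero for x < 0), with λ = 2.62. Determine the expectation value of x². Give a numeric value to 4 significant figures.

0.4370

⟨x²⟩ = ∫ x²·|u|² dx / ∫|u|² dx (integrals over the domain).
Every integrand reduces to terms xʲ·e^(−2λx) on [0, ∞); use ∫₀^∞ xʲ·e^(−2λx) dx = j!/(2λ)^(j+1).
State is unnormalized: ∫|u|² dx = 0.013901, and ∫u*·x²·u dx = 0.0060751, so ⟨x²⟩ = 0.0060751 / 0.013901.
⟨x²⟩ = 0.43704.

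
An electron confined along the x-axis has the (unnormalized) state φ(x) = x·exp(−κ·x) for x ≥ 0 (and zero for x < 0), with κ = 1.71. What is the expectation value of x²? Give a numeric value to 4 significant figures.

⟨x²⟩ = ∫ x²·|φ|² dx / ∫|φ|² dx (integrals over the domain).
Every integrand reduces to terms xʲ·e^(−2κx) on [0, ∞); use ∫₀^∞ xʲ·e^(−2κx) dx = j!/(2κ)^(j+1).
State is unnormalized: ∫|φ|² dx = 0.049998, and ∫φ*·x²·φ dx = 0.051296, so ⟨x²⟩ = 0.051296 / 0.049998.
⟨x²⟩ = 1.0260.

1.026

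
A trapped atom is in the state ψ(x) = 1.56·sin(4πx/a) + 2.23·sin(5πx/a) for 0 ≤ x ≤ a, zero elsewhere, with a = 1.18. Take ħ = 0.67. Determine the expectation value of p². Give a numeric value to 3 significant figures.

70.1

p² ψ = −ħ² d²ψ/dx²; ⟨p²⟩ = −ħ² ∫ ψ*·ψ'' dx / ∫|ψ|² dx.
d²/dx² sin(jπx/a) = −(jπ/a)²·sin(jπx/a); on 0 ≤ x ≤ a, ∫sin²(jπx/a) dx = a/2 and ∫sin(jπx/a)·sin(lπx/a) dx = 0 for j ≠ l, so only diagonal terms survive in ∫|ψ|² and ∫ψ·ψ″; ∫ψ·ψ′ dx = [ψ²/2] between the walls = 0.
State is unnormalized: ∫|ψ|² dx = 4.3698, and ∫ψ*·(−ħ² ψ'') dx = 306.49, so ⟨p²⟩ = 306.49 / 4.3698.
⟨p²⟩ = 70.138.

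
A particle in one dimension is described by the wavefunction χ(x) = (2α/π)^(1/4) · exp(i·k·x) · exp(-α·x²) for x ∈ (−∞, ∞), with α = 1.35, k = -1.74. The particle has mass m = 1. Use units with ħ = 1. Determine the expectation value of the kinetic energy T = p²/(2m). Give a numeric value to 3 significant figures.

T = −(ħ²/2m) d²/dx², so ⟨T⟩ = −(ħ²/2m) ∫ χ*·χ'' dx; with m = 1.
Gaussian moments: ∫x^(2j)·e^(−2αx²) dx = (2j−1)!!/(4α)^j · √(π/(2α)), odd powers integrate to 0; here √(π/(2α)) = 1.0787. Derivatives: χ′ = (ik − 2αx)·χ, χ″ = ((ik − 2αx)² − 2α)·χ; the odd-in-x pieces drop out.
⟨T⟩ = 2.1888.

2.19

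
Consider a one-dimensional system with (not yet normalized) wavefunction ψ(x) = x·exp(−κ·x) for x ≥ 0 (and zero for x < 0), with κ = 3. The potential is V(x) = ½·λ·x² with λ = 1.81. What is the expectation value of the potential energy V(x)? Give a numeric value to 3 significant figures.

⟨V⟩ = ∫ V(x)·|ψ|² dx / ∫|ψ|² dx.
Every integrand reduces to terms xʲ·e^(−2κx) on [0, ∞); use ∫₀^∞ xʲ·e^(−2κx) dx = j!/(2κ)^(j+1).
State is unnormalized: ∫|ψ|² dx = 0.0092593, and ∫ψ*·V(x)·ψ dx = 0.0027932, so ⟨V⟩ = 0.0027932 / 0.0092593.
⟨V⟩ = 0.30167.

0.302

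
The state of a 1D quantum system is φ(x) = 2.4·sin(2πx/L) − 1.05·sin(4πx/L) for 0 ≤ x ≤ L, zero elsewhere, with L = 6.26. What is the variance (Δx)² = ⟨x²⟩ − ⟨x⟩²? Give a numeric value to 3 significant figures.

1.53

Compute ⟨x⟩ and ⟨x²⟩ separately, then (Δx)² = ⟨x²⟩ − ⟨x⟩².
On 0 ≤ x ≤ L (j ≠ l): ∫sin²(jπx/L) dx = L/2, ∫sin(jπx/L)·sin(lπx/L) dx = 0; diagonal moments ∫x·sin²(jπx/L) dx = L²/4, ∫x²·sin²(jπx/L) dx = L³·(1/6 − 1/(4j²π²)); cross terms ∫x·sin(jπx/L)·sin(lπx/L) dx = 0 for j + l even and −4jlL²/(π²(j² − l²)²) for j + l odd, ∫x²·sin(jπx/L)·sin(lπx/L) dx = (−1)^(j+l)·4jlL³/(π²(j² − l²)²); higher powers the same way via product-to-sum and parts.
Normalization: ∫|φ|² dx = 21.480.
⟨x⟩ = 3.1300 and ⟨x²⟩ = 11.330.
(Δx)² = 11.330 − (3.1300)² = 1.5331.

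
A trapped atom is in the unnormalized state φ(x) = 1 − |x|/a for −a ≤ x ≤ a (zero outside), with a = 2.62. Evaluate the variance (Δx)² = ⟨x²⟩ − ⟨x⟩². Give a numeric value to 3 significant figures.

Compute ⟨x⟩ and ⟨x²⟩ separately, then (Δx)² = ⟨x²⟩ − ⟨x⟩².
φ is even, so ∫ over [−a, a] = 2∫₀ᵃ with φ = 1 − x/a there: ∫₀ᵃ (1 − x/a)² dx = a/3, ∫₀ᵃ x²(1 − x/a)² dx = a³/30, ∫₀ᵃ x⁴(1 − x/a)² dx = a⁵/105.
Normalization: ∫|φ|² dx = 1.7467.
⟨x⟩ = 0.0000 and ⟨x²⟩ = 0.68644.
(Δx)² = 0.68644 − (0.0000)² = 0.68644.

0.686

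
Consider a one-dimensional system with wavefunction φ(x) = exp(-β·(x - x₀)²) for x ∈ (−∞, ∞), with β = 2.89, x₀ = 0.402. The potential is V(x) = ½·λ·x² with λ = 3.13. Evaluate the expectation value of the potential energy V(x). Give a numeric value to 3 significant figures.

0.388

⟨V⟩ = ∫ V(x)·|φ|² dx / ∫|φ|² dx.
Gaussian moments (u = x − x₀): ∫u^(2j)·e^(−2βu²) du = (2j−1)!!/(4β)^j · √(π/(2β)), odd powers integrate to 0; here √(π/(2β)) = 0.73724.
State is unnormalized: ∫|φ|² dx = 0.73724, and ∫φ*·V(x)·φ dx = 0.28626, so ⟨V⟩ = 0.28626 / 0.73724.
⟨V⟩ = 0.38829.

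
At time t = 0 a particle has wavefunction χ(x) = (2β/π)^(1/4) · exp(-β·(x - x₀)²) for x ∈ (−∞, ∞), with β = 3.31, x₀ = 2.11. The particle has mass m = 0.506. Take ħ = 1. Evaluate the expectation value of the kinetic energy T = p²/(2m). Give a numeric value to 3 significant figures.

3.27

T = −(ħ²/2m) d²/dx², so ⟨T⟩ = −(ħ²/2m) ∫ χ*·χ'' dx; with m = 0.506.
Gaussian moments (u = x − x₀): ∫u^(2j)·e^(−2βu²) du = (2j−1)!!/(4β)^j · √(π/(2β)), odd powers integrate to 0; here √(π/(2β)) = 0.68888. Derivatives: d/dx e^(−βu²) = −2βu·e^(−βu²), d²/dx² e^(−βu²) = (4β²u² − 2β)·e^(−βu²).
⟨T⟩ = 3.2708.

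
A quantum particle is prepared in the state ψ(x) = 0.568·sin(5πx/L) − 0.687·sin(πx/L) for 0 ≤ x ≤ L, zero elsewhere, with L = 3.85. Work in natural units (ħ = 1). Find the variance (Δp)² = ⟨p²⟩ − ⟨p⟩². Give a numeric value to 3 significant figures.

Compute ⟨p⟩ and ⟨p²⟩ separately; (Δp)² = ⟨p²⟩ − ⟨p⟩².
d²/dx² sin(jπx/L) = −(jπ/L)²·sin(jπx/L); on 0 ≤ x ≤ L, ∫sin²(jπx/L) dx = L/2 and ∫sin(jπx/L)·sin(lπx/L) dx = 0 for j ≠ l, so only diagonal terms survive in ∫|ψ|² and ∫ψ·ψ″; ∫ψ·ψ′ dx = [ψ²/2] between the walls = 0.
Normalization: ∫|ψ|² dx = 1.5296.
⟨p⟩ = 0.0000 and ⟨p²⟩ = 7.1543.
(Δp)² = 7.1543 − (0.0000)² = 7.1543.

7.15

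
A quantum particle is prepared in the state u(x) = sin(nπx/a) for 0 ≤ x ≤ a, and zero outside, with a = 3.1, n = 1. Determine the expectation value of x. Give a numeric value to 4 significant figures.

⟨x⟩ = ∫ x·|u|² dx / ∫|u|² dx (integrals over the domain).
With sin²θ = (1 − cos2θ)/2 on 0 ≤ x ≤ a: ∫sin²(nπx/a) dx = a/2, ∫x·sin²(nπx/a) dx = a²/4, ∫x²·sin²(nπx/a) dx = a³·(1/6 − 1/(4n²π²)); higher powers xᵏ the same way, integrating xᵏ·cos(2nπx/a) by parts.
State is unnormalized: ∫|u|² dx = 1.5500, and ∫u*·x·u dx = 2.4025, so ⟨x⟩ = 2.4025 / 1.5500.
⟨x⟩ = 1.5500.

1.550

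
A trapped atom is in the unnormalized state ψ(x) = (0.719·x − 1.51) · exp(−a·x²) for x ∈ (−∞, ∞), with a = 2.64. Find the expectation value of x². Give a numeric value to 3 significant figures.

0.0987

⟨x²⟩ = ∫ x²·|ψ|² dx / ∫|ψ|² dx (integrals over the domain).
Expand each integrand as polynomial × e^(−2ax²) and use ∫x^(2j)·e^(−2ax²) dx = (2j−1)!!/(4a)^j · √(π/(2a)), odd powers → 0; here √(π/(2a)) = 0.77136.
State is unnormalized: ∫|ψ|² dx = 1.7965, and ∫ψ*·x²·ψ dx = 0.17728, so ⟨x²⟩ = 0.17728 / 1.7965.
⟨x²⟩ = 0.098678.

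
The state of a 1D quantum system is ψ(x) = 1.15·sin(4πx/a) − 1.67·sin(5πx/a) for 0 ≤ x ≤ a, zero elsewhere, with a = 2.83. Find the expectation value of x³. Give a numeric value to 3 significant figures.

⟨x³⟩ = ∫ x³·|ψ|² dx / ∫|ψ|² dx (integrals over the domain).
On 0 ≤ x ≤ a (j ≠ l): ∫sin²(jπx/a) dx = a/2, ∫sin(jπx/a)·sin(lπx/a) dx = 0; diagonal moments ∫x·sin²(jπx/a) dx = a²/4, ∫x²·sin²(jπx/a) dx = a³·(1/6 − 1/(4j²π²)); cross terms ∫x·sin(jπx/a)·sin(lπx/a) dx = 0 for j + l even and −4jla²/(π²(j² − l²)²) for j + l odd, ∫x²·sin(jπx/a)·sin(lπx/a) dx = (−1)^(j+l)·4jla³/(π²(j² − l²)²); higher powers the same way via product-to-sum and parts.
State is unnormalized: ∫|ψ|² dx = 5.8176, and ∫ψ*·x³·ψ dx = 54.300, so ⟨x³⟩ = 54.300 / 5.8176.
⟨x³⟩ = 9.3336.

9.33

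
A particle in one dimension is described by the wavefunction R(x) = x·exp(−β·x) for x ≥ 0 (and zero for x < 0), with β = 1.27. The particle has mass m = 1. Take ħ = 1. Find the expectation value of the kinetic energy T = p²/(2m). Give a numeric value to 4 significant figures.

T = −(ħ²/2m) d²/dx², so ⟨T⟩ = −(ħ²/2m) ∫ R*·R'' dx / ∫|R|² dx; with m = 1.
Differentiate x·exp(−β·x) with the product rule; every integrand then reduces to terms xʲ·e^(−2βx) on [0, ∞), with ∫₀^∞ xʲ·e^(−2βx) dx = j!/(2β)^(j+1).
State is unnormalized: ∫|R|² dx = 0.12205, and ∫R*·(−ħ²/2m · R'') dx = 0.098425, so ⟨T⟩ = 0.098425 / 0.12205.
⟨T⟩ = 0.80645.

0.8065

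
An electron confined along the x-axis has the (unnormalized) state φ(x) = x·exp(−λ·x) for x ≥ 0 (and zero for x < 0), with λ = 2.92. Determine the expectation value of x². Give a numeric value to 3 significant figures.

0.352

⟨x²⟩ = ∫ x²·|φ|² dx / ∫|φ|² dx (integrals over the domain).
Every integrand reduces to terms xʲ·e^(−2λx) on [0, ∞); use ∫₀^∞ xʲ·e^(−2λx) dx = j!/(2λ)^(j+1).
State is unnormalized: ∫|φ|² dx = 0.010041, and ∫φ*·x²·φ dx = 0.0035330, so ⟨x²⟩ = 0.0035330 / 0.010041.
⟨x²⟩ = 0.35185.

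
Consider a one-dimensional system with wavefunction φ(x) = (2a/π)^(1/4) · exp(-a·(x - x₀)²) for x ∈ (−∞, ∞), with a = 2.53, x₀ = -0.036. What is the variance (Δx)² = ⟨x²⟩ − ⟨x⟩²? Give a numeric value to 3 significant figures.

0.0988

Compute ⟨x⟩ and ⟨x²⟩ separately, then (Δx)² = ⟨x²⟩ − ⟨x⟩².
Gaussian moments (u = x − x₀): ∫u^(2j)·e^(−2au²) du = (2j−1)!!/(4a)^j · √(π/(2a)), odd powers integrate to 0; here √(π/(2a)) = 0.78795.
⟨x⟩ = -0.036000 and ⟨x²⟩ = 0.10011.
(Δx)² = 0.10011 − (-0.036000)² = 0.098814.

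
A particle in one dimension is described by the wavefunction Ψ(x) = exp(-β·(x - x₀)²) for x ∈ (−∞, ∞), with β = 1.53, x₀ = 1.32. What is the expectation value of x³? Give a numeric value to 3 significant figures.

2.95

⟨x³⟩ = ∫ x³·|Ψ|² dx / ∫|Ψ|² dx (integrals over the domain).
Gaussian moments (u = x − x₀): ∫u^(2j)·e^(−2βu²) du = (2j−1)!!/(4β)^j · √(π/(2β)), odd powers integrate to 0; here √(π/(2β)) = 1.0132.
State is unnormalized: ∫|Ψ|² dx = 1.0132, and ∫Ψ*·x³·Ψ dx = 2.9861, so ⟨x³⟩ = 2.9861 / 1.0132.
⟨x³⟩ = 2.9470.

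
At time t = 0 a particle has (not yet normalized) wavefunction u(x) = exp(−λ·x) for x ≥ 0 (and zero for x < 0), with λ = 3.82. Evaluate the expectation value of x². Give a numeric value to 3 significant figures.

0.0343

⟨x²⟩ = ∫ x²·|u|² dx / ∫|u|² dx (integrals over the domain).
Every integrand reduces to terms xʲ·e^(−2λx) on [0, ∞); use ∫₀^∞ xʲ·e^(−2λx) dx = j!/(2λ)^(j+1).
State is unnormalized: ∫|u|² dx = 0.13089, and ∫u*·x²·u dx = 0.0044849, so ⟨x²⟩ = 0.0044849 / 0.13089.
⟨x²⟩ = 0.034264.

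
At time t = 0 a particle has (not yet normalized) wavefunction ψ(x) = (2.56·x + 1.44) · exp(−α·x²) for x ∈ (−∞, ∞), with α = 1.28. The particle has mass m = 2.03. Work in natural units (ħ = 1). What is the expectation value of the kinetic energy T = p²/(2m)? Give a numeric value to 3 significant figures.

0.556

T = −(ħ²/2m) d²/dx², so ⟨T⟩ = −(ħ²/2m) ∫ ψ*·ψ'' dx / ∫|ψ|² dx; with m = 2.03.
Expand each integrand as polynomial × e^(−2αx²) and use ∫x^(2j)·e^(−2αx²) dx = (2j−1)!!/(4α)^j · √(π/(2α)), odd powers → 0; here √(π/(2α)) = 1.1078. Differentiate with the product rule, d/dx e^(−αx²) = −2αx·e^(−αx²).
State is unnormalized: ∫|ψ|² dx = 3.7151, and ∫ψ*·(−ħ²/2m · ψ'') dx = 2.0653, so ⟨T⟩ = 2.0653 / 3.7151.
⟨T⟩ = 0.55594.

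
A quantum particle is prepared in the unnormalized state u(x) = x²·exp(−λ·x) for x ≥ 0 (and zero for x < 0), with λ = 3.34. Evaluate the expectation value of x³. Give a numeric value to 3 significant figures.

0.705

⟨x³⟩ = ∫ x³·|u|² dx / ∫|u|² dx (integrals over the domain).
Every integrand reduces to terms xʲ·e^(−2λx) on [0, ∞); use ∫₀^∞ xʲ·e^(−2λx) dx = j!/(2λ)^(j+1).
State is unnormalized: ∫|u|² dx = 0.0018044, and ∫u*·x³·u dx = 0.0012712, so ⟨x³⟩ = 0.0012712 / 0.0018044.
⟨x³⟩ = 0.70451.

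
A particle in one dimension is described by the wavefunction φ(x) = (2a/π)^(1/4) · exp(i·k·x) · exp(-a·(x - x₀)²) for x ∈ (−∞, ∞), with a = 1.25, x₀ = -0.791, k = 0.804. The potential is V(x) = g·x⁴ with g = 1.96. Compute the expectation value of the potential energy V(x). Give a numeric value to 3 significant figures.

2.47

⟨V⟩ = ∫ V(x)·|φ|² dx.
Gaussian moments (u = x − x₀): ∫u^(2j)·e^(−2au²) du = (2j−1)!!/(4a)^j · √(π/(2a)), odd powers integrate to 0; here √(π/(2a)) = 1.1210.
⟨V⟩ = 2.4741.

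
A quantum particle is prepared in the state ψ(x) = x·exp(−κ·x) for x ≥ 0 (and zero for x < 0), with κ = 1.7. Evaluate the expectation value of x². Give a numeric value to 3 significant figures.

1.04

⟨x²⟩ = ∫ x²·|ψ|² dx / ∫|ψ|² dx (integrals over the domain).
Every integrand reduces to terms xʲ·e^(−2κx) on [0, ∞); use ∫₀^∞ xʲ·e^(−2κx) dx = j!/(2κ)^(j+1).
State is unnormalized: ∫|ψ|² dx = 0.050885, and ∫ψ*·x²·ψ dx = 0.052822, so ⟨x²⟩ = 0.052822 / 0.050885.
⟨x²⟩ = 1.0381.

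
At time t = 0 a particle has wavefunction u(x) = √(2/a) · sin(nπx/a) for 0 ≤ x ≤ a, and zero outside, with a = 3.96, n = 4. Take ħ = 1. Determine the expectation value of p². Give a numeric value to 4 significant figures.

p² u = −ħ² d²u/dx²; ⟨p²⟩ = −ħ² ∫ u*·u'' dx.
d/dx sin(nπx/a) = (nπ/a)·cos(nπx/a) and d²/dx² sin(nπx/a) = −(nπ/a)²·sin(nπx/a); on 0 ≤ x ≤ a, ∫sin²(nπx/a) dx = a/2 and ∫sin(nπx/a)·cos(nπx/a) dx = 0.
⟨p²⟩ = 10.070.

10.07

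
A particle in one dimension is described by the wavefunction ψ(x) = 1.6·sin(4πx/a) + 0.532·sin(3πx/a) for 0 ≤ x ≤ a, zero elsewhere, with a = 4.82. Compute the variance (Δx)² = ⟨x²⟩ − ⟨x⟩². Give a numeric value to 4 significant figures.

Compute ⟨x⟩ and ⟨x²⟩ separately, then (Δx)² = ⟨x²⟩ − ⟨x⟩².
On 0 ≤ x ≤ a (j ≠ l): ∫sin²(jπx/a) dx = a/2, ∫sin(jπx/a)·sin(lπx/a) dx = 0; diagonal moments ∫x·sin²(jπx/a) dx = a²/4, ∫x²·sin²(jπx/a) dx = a³·(1/6 − 1/(4j²π²)); cross terms ∫x·sin(jπx/a)·sin(lπx/a) dx = 0 for j + l even and −4jla²/(π²(j² − l²)²) for j + l odd, ∫x²·sin(jπx/a)·sin(lπx/a) dx = (−1)^(j+l)·4jla³/(π²(j² − l²)²); higher powers the same way via product-to-sum and parts.
Normalization: ∫|ψ|² dx = 6.8517.
⟨x⟩ = 1.8371 and ⟨x²⟩ = 4.9033.
(Δx)² = 4.9033 − (1.8371)² = 1.5285.

1.529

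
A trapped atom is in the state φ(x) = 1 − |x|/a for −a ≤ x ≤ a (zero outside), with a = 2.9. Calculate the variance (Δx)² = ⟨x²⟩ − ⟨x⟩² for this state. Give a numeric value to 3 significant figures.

Compute ⟨x⟩ and ⟨x²⟩ separately, then (Δx)² = ⟨x²⟩ − ⟨x⟩².
φ is even, so ∫ over [−a, a] = 2∫₀ᵃ with φ = 1 − x/a there: ∫₀ᵃ (1 − x/a)² dx = a/3, ∫₀ᵃ x²(1 − x/a)² dx = a³/30, ∫₀ᵃ x⁴(1 − x/a)² dx = a⁵/105.
Normalization: ∫|φ|² dx = 1.9333.
⟨x⟩ = 0.0000 and ⟨x²⟩ = 0.84100.
(Δx)² = 0.84100 − (0.0000)² = 0.84100.

0.841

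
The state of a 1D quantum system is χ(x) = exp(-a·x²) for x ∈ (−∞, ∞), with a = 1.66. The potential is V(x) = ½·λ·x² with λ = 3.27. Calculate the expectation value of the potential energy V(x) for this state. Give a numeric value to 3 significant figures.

⟨V⟩ = ∫ V(x)·|χ|² dx / ∫|χ|² dx.
Gaussian moments: ∫x^(2j)·e^(−2ax²) dx = (2j−1)!!/(4a)^j · √(π/(2a)), odd powers integrate to 0; here √(π/(2a)) = 0.97276.
State is unnormalized: ∫|χ|² dx = 0.97276, and ∫χ*·V(x)·χ dx = 0.23953, so ⟨V⟩ = 0.23953 / 0.97276.
⟨V⟩ = 0.24623.

0.246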